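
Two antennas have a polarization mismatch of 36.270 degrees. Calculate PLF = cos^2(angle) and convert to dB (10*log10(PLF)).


PLF_linear = cos^2(36.270 deg) = 0.6500200
PLF_dB = 10 * log10(0.6500200) = -1.871 dB

-1.871 dB


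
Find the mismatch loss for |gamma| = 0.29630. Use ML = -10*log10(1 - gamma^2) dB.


ML = -10 * log10(1 - 0.29630^2) = -10 * log10(0.91220631) = 0.3991 dB

0.3991 dB


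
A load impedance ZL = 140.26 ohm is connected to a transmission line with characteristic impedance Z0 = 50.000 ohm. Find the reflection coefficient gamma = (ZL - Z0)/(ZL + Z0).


gamma = (140.26 - 50.000) / (140.26 + 50.000) = 0.4744

0.4744


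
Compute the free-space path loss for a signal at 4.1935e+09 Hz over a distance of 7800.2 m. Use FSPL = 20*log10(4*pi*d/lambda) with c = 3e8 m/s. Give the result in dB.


lambda = c / f = 3.0000e+08 / 4.1935e+09 = 0.07153929 m
FSPL = 20 * log10(4*pi*7800.2/0.07153929) = 122.7 dB

122.7 dB


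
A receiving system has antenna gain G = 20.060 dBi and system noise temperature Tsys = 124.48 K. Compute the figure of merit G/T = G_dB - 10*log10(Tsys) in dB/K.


G/T = 20.060 - 10*log10(124.48) = 20.060 - 20.95100 = -0.8910 dB/K

-0.8910 dB/K


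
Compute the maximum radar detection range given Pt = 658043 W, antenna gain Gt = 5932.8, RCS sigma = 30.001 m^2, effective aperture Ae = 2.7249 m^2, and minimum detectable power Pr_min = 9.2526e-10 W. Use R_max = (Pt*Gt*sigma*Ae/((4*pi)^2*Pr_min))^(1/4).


R^4 = 658043*5932.8*30.001*2.7249 / ((4*pi)^2 * 9.2526e-10) = 2.184323e+18
R_max = 2.184323e+18^0.25 = 38444 m

38444 m


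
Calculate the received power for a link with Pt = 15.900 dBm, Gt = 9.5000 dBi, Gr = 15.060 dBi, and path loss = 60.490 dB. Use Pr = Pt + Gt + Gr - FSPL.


Pr = 15.900 + 9.5000 + 15.060 - 60.490 = -20.03 dBm

-20.03 dBm


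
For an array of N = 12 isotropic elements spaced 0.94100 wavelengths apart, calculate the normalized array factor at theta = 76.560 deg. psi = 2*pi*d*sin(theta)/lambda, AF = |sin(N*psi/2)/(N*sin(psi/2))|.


psi = 2*pi*0.94100*sin(76.560 deg) = 5.750557 rad
AF = |sin(12*5.750557/2) / (12*sin(5.750557/2))| = 0.01715

0.01715


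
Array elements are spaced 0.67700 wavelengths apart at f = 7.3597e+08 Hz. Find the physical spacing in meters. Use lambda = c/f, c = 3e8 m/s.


lambda = c / f = 3.0000e+08 / 7.3597e+08 = 0.4076253 m
d = 0.67700 * 0.4076253 = 0.2760 m

0.2760 m


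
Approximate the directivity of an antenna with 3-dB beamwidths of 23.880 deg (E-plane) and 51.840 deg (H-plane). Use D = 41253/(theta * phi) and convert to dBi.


D_linear = 41253 / (23.880 * 51.840) = 33.32393
D_dBi = 10 * log10(33.32393) = 15.23 dBi

15.23 dBi


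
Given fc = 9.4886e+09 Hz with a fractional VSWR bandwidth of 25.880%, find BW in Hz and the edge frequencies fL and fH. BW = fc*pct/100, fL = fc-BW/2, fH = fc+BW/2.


BW = 9.4886e+09 * 25.880/100 = 2.455650e+09 Hz
fL = 9.4886e+09 - 2.455650e+09/2 = 8.261e+09 Hz
fH = 9.4886e+09 + 2.455650e+09/2 = 1.072e+10 Hz

BW=2.456e+09 Hz, fL=8.261e+09 Hz, fH=1.072e+10 Hz


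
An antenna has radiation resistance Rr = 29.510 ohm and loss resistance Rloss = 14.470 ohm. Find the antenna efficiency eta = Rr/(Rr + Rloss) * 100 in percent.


eta = 29.510 / (29.510 + 14.470) * 100 = 67.10%

67.10%


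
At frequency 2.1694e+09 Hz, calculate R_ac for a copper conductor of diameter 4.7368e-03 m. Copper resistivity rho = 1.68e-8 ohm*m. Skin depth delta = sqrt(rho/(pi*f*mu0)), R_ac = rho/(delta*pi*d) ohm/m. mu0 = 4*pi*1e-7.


delta = sqrt(1.68e-8 / (pi * 2.1694e+09 * 4*pi*1e-7)) = 1.400570e-06 m
R_ac = 1.68e-8 / (1.400570e-06 * pi * 4.7368e-03) = 0.8061 ohm/m

0.8061 ohm/m


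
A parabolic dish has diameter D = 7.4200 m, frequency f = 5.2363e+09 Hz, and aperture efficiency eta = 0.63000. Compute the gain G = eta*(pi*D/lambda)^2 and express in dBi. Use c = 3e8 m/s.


lambda = c / f = 3.0000e+08 / 5.2363e+09 = 0.05729236 m
G_linear = 0.63000 * (pi * 7.4200 / 0.05729236)^2 = 104292.9
G_dBi = 10 * log10(104292.9) = 50.18 dBi

50.18 dBi


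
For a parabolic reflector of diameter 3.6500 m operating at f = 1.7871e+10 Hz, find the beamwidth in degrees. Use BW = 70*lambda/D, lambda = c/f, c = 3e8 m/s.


lambda = c / f = 3.0000e+08 / 1.7871e+10 = 0.01678697 m
BW = 70 * 0.01678697 / 3.6500 = 0.3219 deg

0.3219 deg


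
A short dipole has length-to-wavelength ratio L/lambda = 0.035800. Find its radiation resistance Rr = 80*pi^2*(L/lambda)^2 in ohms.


Rr = 80 * pi^2 * (0.035800)^2 = 80 * 9.869604 * 1.281640e-03 = 1.012 ohm

1.012 ohm


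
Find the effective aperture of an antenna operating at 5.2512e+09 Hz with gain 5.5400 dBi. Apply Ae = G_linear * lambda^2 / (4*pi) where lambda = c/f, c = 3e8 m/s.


lambda = c / f = 3.0000e+08 / 5.2512e+09 = 0.05712980 m
G_linear = 10^(5.5400/10) = 3.580964
Ae = G_linear * lambda^2 / (4*pi) = 3.580964 * 0.05712980^2 / (4*pi) = 9.301e-04 m^2

9.301e-04 m^2


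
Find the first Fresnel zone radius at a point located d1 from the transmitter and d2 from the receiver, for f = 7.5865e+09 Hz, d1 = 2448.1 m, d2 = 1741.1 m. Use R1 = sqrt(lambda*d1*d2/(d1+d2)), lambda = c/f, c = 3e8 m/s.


lambda = c / f = 3.0000e+08 / 7.5865e+09 = 0.03954393 m
R1 = sqrt(0.03954393 * 2448.1 * 1741.1 / (2448.1 + 1741.1)) = 6.343 m

6.343 m


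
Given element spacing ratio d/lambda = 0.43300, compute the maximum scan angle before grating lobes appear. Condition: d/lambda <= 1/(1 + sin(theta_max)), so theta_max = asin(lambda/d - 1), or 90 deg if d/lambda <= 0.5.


lambda/d - 1 = 1/0.43300 - 1 = 1.309469 >= 1
d/lambda <= 0.5, so the array can scan to endfire without grating lobes: theta_max = 90 deg

90 deg


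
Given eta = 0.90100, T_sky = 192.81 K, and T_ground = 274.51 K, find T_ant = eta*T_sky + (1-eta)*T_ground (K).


T_ant = 0.90100 * 192.81 + (1 - 0.90100) * 274.51 = 200.9 K

200.9 K


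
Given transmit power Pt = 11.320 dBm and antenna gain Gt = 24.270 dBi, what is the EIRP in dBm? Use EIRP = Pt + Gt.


EIRP = Pt + Gt = 11.320 + 24.270 = 35.59 dBm

35.59 dBm


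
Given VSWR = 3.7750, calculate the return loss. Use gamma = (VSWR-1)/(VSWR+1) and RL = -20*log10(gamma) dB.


gamma = (3.7750 - 1) / (3.7750 + 1) = 0.5811518
RL = -20 * log10(0.5811518) = 4.714 dB

4.714 dB


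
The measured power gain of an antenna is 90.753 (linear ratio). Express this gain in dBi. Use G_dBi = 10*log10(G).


G_dBi = 10 * log10(90.753) = 19.58 dBi

19.58 dBi


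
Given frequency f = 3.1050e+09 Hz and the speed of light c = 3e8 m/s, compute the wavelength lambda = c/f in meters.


lambda = c / f = 3.0000e+08 / 3.1050e+09 = 0.09662 m

0.09662 m


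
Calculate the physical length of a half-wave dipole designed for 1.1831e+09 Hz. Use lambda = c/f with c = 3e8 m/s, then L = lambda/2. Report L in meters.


lambda = c / f = 3.0000e+08 / 1.1831e+09 = 0.2535711 m
L = lambda / 2 = 0.2535711 / 2 = 0.1268 m

0.1268 m


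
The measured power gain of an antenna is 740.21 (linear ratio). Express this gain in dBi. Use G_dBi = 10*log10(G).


G_dBi = 10 * log10(740.21) = 28.69 dBi

28.69 dBi


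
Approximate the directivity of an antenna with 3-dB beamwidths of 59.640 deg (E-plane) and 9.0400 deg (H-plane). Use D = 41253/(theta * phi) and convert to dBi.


D_linear = 41253 / (59.640 * 9.0400) = 76.51551
D_dBi = 10 * log10(76.51551) = 18.84 dBi

18.84 dBi


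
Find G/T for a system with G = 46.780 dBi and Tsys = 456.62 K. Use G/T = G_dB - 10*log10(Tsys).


G/T = 46.780 - 10*log10(456.62) = 46.780 - 26.59555 = 20.18 dB/K

20.18 dB/K


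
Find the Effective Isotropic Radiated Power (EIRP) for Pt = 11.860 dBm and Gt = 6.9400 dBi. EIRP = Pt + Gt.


EIRP = Pt + Gt = 11.860 + 6.9400 = 18.80 dBm

18.80 dBm


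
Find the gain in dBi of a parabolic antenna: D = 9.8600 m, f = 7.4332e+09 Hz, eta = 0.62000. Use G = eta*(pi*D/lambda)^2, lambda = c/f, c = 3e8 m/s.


lambda = c / f = 3.0000e+08 / 7.4332e+09 = 0.04035947 m
G_linear = 0.62000 * (pi * 9.8600 / 0.04035947)^2 = 365219.8
G_dBi = 10 * log10(365219.8) = 55.63 dBi

55.63 dBi


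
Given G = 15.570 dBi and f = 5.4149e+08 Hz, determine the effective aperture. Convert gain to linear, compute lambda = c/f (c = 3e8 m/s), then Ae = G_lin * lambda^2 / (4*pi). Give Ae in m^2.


lambda = c / f = 3.0000e+08 / 5.4149e+08 = 0.5540269 m
G_linear = 10^(15.570/10) = 36.05786
Ae = G_linear * lambda^2 / (4*pi) = 36.05786 * 0.5540269^2 / (4*pi) = 0.8807 m^2

0.8807 m^2


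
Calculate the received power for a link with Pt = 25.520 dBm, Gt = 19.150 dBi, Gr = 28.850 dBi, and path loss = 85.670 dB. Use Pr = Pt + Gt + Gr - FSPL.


Pr = 25.520 + 19.150 + 28.850 - 85.670 = -12.15 dBm

-12.15 dBm


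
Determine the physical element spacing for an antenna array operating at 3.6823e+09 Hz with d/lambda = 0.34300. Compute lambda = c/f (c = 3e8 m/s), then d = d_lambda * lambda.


lambda = c / f = 3.0000e+08 / 3.6823e+09 = 0.08147082 m
d = 0.34300 * 0.08147082 = 0.02794 m

0.02794 m


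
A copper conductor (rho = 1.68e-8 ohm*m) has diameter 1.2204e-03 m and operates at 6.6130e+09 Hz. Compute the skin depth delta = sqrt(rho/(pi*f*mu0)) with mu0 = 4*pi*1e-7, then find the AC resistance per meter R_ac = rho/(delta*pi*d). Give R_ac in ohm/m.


delta = sqrt(1.68e-8 / (pi * 6.6130e+09 * 4*pi*1e-7)) = 8.021868e-07 m
R_ac = 1.68e-8 / (8.021868e-07 * pi * 1.2204e-03) = 5.462 ohm/m

5.462 ohm/m


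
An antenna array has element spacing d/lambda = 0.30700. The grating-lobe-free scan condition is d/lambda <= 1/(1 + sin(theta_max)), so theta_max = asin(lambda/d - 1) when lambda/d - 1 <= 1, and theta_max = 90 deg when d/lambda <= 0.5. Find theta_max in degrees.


lambda/d - 1 = 1/0.30700 - 1 = 2.257329 >= 1
d/lambda <= 0.5, so the array can scan to endfire without grating lobes: theta_max = 90 deg

90 deg


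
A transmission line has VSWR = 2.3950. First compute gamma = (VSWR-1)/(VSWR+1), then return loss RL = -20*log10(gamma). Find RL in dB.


gamma = (2.3950 - 1) / (2.3950 + 1) = 0.4108984
RL = -20 * log10(0.4108984) = 7.725 dB

7.725 dB


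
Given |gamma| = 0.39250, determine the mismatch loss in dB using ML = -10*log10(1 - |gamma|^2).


ML = -10 * log10(1 - 0.39250^2) = -10 * log10(0.84594375) = 0.7266 dB

0.7266 dB


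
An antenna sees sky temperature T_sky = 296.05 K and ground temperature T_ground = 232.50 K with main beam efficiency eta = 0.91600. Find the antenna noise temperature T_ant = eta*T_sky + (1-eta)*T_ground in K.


T_ant = 0.91600 * 296.05 + (1 - 0.91600) * 232.50 = 290.7 K

290.7 K


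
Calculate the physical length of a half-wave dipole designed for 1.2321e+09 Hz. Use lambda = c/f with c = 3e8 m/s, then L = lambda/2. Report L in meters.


lambda = c / f = 3.0000e+08 / 1.2321e+09 = 0.2434867 m
L = lambda / 2 = 0.2434867 / 2 = 0.1217 m

0.1217 m


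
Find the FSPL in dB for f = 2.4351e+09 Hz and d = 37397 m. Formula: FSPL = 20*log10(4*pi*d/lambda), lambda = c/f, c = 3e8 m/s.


lambda = c / f = 3.0000e+08 / 2.4351e+09 = 0.1231982 m
FSPL = 20 * log10(4*pi*37397/0.1231982) = 131.6 dB

131.6 dB


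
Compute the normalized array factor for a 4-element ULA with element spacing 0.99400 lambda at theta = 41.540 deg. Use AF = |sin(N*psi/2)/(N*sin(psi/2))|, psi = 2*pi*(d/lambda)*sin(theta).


psi = 2*pi*0.99400*sin(41.540 deg) = 4.141649 rad
AF = |sin(4*4.141649/2) / (4*sin(4.141649/2))| = 0.2590

0.2590


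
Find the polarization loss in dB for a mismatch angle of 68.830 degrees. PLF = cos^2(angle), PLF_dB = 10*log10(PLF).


PLF_linear = cos^2(68.830 deg) = 0.1304195
PLF_dB = 10 * log10(0.1304195) = -8.847 dB

-8.847 dB


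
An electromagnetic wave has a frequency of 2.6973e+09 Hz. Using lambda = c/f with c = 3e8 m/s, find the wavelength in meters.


lambda = c / f = 3.0000e+08 / 2.6973e+09 = 0.1112 m

0.1112 m


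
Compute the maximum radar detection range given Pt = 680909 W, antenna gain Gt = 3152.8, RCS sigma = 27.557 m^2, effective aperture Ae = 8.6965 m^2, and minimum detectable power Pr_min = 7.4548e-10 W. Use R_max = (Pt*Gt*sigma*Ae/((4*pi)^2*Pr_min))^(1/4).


R^4 = 680909*3152.8*27.557*8.6965 / ((4*pi)^2 * 7.4548e-10) = 4.370249e+18
R_max = 4.370249e+18^0.25 = 45722 m

45722 m


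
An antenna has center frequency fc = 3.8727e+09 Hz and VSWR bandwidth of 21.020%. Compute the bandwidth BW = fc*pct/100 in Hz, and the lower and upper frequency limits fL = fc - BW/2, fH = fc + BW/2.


BW = 3.8727e+09 * 21.020/100 = 8.140415e+08 Hz
fL = 3.8727e+09 - 8.140415e+08/2 = 3.466e+09 Hz
fH = 3.8727e+09 + 8.140415e+08/2 = 4.280e+09 Hz

BW=8.140e+08 Hz, fL=3.466e+09 Hz, fH=4.280e+09 Hz


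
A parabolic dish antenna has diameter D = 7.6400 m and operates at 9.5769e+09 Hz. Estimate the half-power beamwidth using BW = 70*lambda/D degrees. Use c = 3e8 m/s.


lambda = c / f = 3.0000e+08 / 9.5769e+09 = 0.03132538 m
BW = 70 * 0.03132538 / 7.6400 = 0.2870 deg

0.2870 deg


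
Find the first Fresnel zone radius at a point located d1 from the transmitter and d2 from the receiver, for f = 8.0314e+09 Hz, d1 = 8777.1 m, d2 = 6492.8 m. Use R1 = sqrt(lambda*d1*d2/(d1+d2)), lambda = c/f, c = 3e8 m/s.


lambda = c / f = 3.0000e+08 / 8.0314e+09 = 0.03735339 m
R1 = sqrt(0.03735339 * 8777.1 * 6492.8 / (8777.1 + 6492.8)) = 11.81 m

11.81 m


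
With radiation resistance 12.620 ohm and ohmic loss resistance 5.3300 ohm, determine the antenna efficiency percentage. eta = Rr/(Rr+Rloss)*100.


eta = 12.620 / (12.620 + 5.3300) * 100 = 70.31%

70.31%


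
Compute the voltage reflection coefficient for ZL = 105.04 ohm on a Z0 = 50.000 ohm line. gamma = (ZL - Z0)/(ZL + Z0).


gamma = (105.04 - 50.000) / (105.04 + 50.000) = 0.3550

0.3550


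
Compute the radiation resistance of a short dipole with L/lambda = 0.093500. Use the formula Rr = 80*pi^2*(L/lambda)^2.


Rr = 80 * pi^2 * (0.093500)^2 = 80 * 9.869604 * 8.742250e-03 = 6.903 ohm

6.903 ohm


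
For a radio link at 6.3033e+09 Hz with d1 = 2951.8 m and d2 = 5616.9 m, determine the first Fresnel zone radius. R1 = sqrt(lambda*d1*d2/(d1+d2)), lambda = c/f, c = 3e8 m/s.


lambda = c / f = 3.0000e+08 / 6.3033e+09 = 0.04759412 m
R1 = sqrt(0.04759412 * 2951.8 * 5616.9 / (2951.8 + 5616.9)) = 9.596 m

9.596 m


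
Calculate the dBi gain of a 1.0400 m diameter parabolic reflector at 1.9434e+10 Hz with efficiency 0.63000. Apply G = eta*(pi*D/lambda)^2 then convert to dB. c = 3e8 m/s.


lambda = c / f = 3.0000e+08 / 1.9434e+10 = 0.01543686 m
G_linear = 0.63000 * (pi * 1.0400 / 0.01543686)^2 = 28222.08
G_dBi = 10 * log10(28222.08) = 44.51 dBi

44.51 dBi


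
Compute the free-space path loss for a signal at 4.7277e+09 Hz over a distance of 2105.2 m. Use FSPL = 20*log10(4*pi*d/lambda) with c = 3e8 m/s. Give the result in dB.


lambda = c / f = 3.0000e+08 / 4.7277e+09 = 0.06345580 m
FSPL = 20 * log10(4*pi*2105.2/0.06345580) = 112.4 dB

112.4 dB


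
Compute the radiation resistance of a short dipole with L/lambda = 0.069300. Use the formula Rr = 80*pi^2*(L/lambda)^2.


Rr = 80 * pi^2 * (0.069300)^2 = 80 * 9.869604 * 4.802490e-03 = 3.792 ohm

3.792 ohm


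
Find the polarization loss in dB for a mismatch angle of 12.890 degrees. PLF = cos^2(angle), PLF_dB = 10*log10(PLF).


PLF_linear = cos^2(12.890 deg) = 0.9502353
PLF_dB = 10 * log10(0.9502353) = -0.2217 dB

-0.2217 dB


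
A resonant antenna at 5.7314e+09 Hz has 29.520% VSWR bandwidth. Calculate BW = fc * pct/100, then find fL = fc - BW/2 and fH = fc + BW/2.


BW = 5.7314e+09 * 29.520/100 = 1.691909e+09 Hz
fL = 5.7314e+09 - 1.691909e+09/2 = 4.885e+09 Hz
fH = 5.7314e+09 + 1.691909e+09/2 = 6.577e+09 Hz

BW=1.692e+09 Hz, fL=4.885e+09 Hz, fH=6.577e+09 Hz


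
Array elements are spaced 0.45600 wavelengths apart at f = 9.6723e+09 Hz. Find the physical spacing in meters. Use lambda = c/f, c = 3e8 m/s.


lambda = c / f = 3.0000e+08 / 9.6723e+09 = 0.03101641 m
d = 0.45600 * 0.03101641 = 0.01414 m

0.01414 m


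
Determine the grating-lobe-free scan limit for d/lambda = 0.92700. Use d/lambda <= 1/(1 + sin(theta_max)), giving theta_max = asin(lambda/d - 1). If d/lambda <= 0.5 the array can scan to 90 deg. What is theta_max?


lambda/d - 1 = 1/0.92700 - 1 = 0.07874865
theta_max = asin(0.07874865) = 4.517 deg

4.517 deg


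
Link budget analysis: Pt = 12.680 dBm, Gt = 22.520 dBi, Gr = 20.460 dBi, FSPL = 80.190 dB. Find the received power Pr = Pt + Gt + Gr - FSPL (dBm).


Pr = 12.680 + 22.520 + 20.460 - 80.190 = -24.53 dBm

-24.53 dBm


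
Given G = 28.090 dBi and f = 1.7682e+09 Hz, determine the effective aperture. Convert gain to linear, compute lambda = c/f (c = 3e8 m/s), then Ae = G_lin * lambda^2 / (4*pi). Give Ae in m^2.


lambda = c / f = 3.0000e+08 / 1.7682e+09 = 0.1696641 m
G_linear = 10^(28.090/10) = 644.1693
Ae = G_linear * lambda^2 / (4*pi) = 644.1693 * 0.1696641^2 / (4*pi) = 1.476 m^2

1.476 m^2


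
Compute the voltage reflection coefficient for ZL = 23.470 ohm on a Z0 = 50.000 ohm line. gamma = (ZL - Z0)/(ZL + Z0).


gamma = (23.470 - 50.000) / (23.470 + 50.000) = -0.3611

-0.3611


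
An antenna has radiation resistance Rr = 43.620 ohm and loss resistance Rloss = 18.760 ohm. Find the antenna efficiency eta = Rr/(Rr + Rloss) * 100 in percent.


eta = 43.620 / (43.620 + 18.760) * 100 = 69.93%

69.93%


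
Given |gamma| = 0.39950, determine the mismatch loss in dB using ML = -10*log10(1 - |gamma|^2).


ML = -10 * log10(1 - 0.39950^2) = -10 * log10(0.84039975) = 0.7551 dB

0.7551 dB


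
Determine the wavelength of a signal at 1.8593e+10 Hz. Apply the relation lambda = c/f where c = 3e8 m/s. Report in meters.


lambda = c / f = 3.0000e+08 / 1.8593e+10 = 0.01614 m

0.01614 m


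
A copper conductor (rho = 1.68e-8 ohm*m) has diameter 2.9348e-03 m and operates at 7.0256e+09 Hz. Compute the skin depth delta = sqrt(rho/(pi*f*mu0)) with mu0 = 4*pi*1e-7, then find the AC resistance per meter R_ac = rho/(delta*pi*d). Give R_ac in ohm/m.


delta = sqrt(1.68e-8 / (pi * 7.0256e+09 * 4*pi*1e-7)) = 7.782750e-07 m
R_ac = 1.68e-8 / (7.782750e-07 * pi * 2.9348e-03) = 2.341 ohm/m

2.341 ohm/m


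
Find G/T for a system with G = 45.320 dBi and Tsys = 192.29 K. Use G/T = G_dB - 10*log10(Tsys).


G/T = 45.320 - 10*log10(192.29) = 45.320 - 22.83957 = 22.48 dB/K

22.48 dB/K


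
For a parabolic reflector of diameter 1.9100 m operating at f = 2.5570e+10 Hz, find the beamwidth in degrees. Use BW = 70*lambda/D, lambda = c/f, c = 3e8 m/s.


lambda = c / f = 3.0000e+08 / 2.5570e+10 = 0.01173250 m
BW = 70 * 0.01173250 / 1.9100 = 0.4300 deg

0.4300 deg


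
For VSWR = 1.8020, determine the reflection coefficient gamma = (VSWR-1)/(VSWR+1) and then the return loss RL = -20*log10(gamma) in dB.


gamma = (1.8020 - 1) / (1.8020 + 1) = 0.2862241
RL = -20 * log10(0.2862241) = 10.87 dB

10.87 dB


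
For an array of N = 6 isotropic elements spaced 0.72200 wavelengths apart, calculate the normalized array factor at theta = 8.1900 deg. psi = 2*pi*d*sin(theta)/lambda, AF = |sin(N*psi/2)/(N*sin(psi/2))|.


psi = 2*pi*0.72200*sin(8.1900 deg) = 0.6462467 rad
AF = |sin(6*0.6462467/2) / (6*sin(0.6462467/2))| = 0.4898

0.4898


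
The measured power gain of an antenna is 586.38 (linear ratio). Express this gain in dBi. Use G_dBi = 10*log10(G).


G_dBi = 10 * log10(586.38) = 27.68 dBi

27.68 dBi


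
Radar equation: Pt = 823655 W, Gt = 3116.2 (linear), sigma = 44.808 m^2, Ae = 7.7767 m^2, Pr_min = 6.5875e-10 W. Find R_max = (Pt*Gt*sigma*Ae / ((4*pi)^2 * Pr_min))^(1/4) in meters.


R^4 = 823655*3116.2*44.808*7.7767 / ((4*pi)^2 * 6.5875e-10) = 8.597679e+18
R_max = 8.597679e+18^0.25 = 54150 m

54150 m


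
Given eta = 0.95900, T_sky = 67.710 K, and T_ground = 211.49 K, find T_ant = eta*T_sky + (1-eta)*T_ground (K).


T_ant = 0.95900 * 67.710 + (1 - 0.95900) * 211.49 = 73.60 K

73.60 K


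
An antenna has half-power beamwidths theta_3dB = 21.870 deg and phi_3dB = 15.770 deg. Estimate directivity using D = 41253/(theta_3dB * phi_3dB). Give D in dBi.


D_linear = 41253 / (21.870 * 15.770) = 119.6121
D_dBi = 10 * log10(119.6121) = 20.78 dBi

20.78 dBi


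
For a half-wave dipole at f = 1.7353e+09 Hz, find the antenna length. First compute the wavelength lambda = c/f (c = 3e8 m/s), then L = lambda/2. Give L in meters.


lambda = c / f = 3.0000e+08 / 1.7353e+09 = 0.1728808 m
L = lambda / 2 = 0.1728808 / 2 = 0.08644 m

0.08644 m


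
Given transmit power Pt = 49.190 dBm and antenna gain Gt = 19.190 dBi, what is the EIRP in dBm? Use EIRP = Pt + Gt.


EIRP = Pt + Gt = 49.190 + 19.190 = 68.38 dBm

68.38 dBm


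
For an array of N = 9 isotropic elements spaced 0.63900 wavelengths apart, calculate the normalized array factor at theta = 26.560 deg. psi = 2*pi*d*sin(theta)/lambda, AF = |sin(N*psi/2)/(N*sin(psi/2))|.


psi = 2*pi*0.63900*sin(26.560 deg) = 1.795226 rad
AF = |sin(9*1.795226/2) / (9*sin(1.795226/2))| = 0.1385

0.1385


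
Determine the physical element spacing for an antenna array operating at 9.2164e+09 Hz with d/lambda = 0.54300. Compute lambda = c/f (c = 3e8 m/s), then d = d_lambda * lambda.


lambda = c / f = 3.0000e+08 / 9.2164e+09 = 0.03255067 m
d = 0.54300 * 0.03255067 = 0.01768 m

0.01768 m


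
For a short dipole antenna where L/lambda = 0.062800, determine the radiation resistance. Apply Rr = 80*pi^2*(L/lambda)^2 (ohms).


Rr = 80 * pi^2 * (0.062800)^2 = 80 * 9.869604 * 3.943840e-03 = 3.114 ohm

3.114 ohm


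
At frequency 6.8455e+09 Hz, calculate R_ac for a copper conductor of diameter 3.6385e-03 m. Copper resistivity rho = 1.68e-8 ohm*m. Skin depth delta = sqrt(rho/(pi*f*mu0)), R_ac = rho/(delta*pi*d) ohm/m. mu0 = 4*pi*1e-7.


delta = sqrt(1.68e-8 / (pi * 6.8455e+09 * 4*pi*1e-7)) = 7.884464e-07 m
R_ac = 1.68e-8 / (7.884464e-07 * pi * 3.6385e-03) = 1.864 ohm/m

1.864 ohm/m


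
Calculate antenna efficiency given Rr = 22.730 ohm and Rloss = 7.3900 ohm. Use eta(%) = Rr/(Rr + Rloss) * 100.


eta = 22.730 / (22.730 + 7.3900) * 100 = 75.46%

75.46%


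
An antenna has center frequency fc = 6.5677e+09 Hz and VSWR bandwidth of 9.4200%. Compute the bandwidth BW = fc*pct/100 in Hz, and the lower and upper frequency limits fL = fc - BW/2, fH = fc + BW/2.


BW = 6.5677e+09 * 9.4200/100 = 6.186773e+08 Hz
fL = 6.5677e+09 - 6.186773e+08/2 = 6.258e+09 Hz
fH = 6.5677e+09 + 6.186773e+08/2 = 6.877e+09 Hz

BW=6.187e+08 Hz, fL=6.258e+09 Hz, fH=6.877e+09 Hz


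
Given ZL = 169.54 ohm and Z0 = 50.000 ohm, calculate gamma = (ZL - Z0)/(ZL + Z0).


gamma = (169.54 - 50.000) / (169.54 + 50.000) = 0.5445

0.5445


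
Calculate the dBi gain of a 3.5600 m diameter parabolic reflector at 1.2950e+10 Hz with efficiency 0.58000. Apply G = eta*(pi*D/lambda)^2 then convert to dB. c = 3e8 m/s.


lambda = c / f = 3.0000e+08 / 1.2950e+10 = 0.02316602 m
G_linear = 0.58000 * (pi * 3.5600 / 0.02316602)^2 = 135183.9
G_dBi = 10 * log10(135183.9) = 51.31 dBi

51.31 dBi


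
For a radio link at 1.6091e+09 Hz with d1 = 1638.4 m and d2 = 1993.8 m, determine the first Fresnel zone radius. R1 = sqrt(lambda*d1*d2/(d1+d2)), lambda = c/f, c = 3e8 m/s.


lambda = c / f = 3.0000e+08 / 1.6091e+09 = 0.1864396 m
R1 = sqrt(0.1864396 * 1638.4 * 1993.8 / (1638.4 + 1993.8)) = 12.95 m

12.95 m


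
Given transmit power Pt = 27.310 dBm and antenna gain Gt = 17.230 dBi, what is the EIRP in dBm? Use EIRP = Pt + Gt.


EIRP = Pt + Gt = 27.310 + 17.230 = 44.54 dBm

44.54 dBm


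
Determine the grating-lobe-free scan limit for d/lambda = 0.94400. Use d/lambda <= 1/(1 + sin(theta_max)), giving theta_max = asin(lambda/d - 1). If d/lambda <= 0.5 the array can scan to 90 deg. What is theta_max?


lambda/d - 1 = 1/0.94400 - 1 = 0.05932203
theta_max = asin(0.05932203) = 3.401 deg

3.401 deg


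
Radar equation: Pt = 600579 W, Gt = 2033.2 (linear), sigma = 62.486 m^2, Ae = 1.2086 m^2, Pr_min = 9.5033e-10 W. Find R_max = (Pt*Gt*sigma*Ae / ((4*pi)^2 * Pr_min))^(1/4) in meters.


R^4 = 600579*2033.2*62.486*1.2086 / ((4*pi)^2 * 9.5033e-10) = 6.144993e+17
R_max = 6.144993e+17^0.25 = 27998 m

27998 m


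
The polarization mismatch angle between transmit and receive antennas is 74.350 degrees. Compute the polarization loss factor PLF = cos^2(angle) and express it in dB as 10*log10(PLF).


PLF_linear = cos^2(74.350 deg) = 0.07277058
PLF_dB = 10 * log10(0.07277058) = -11.38 dB

-11.38 dB


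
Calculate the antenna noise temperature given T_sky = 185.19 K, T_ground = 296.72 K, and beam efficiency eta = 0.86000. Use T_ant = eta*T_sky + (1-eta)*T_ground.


T_ant = 0.86000 * 185.19 + (1 - 0.86000) * 296.72 = 200.8 K

200.8 K


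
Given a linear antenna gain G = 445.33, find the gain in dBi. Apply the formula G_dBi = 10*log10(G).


G_dBi = 10 * log10(445.33) = 26.49 dBi

26.49 dBi


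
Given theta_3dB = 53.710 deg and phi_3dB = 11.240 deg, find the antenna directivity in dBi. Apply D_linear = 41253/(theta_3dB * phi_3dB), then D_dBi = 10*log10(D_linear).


D_linear = 41253 / (53.710 * 11.240) = 68.33356
D_dBi = 10 * log10(68.33356) = 18.35 dBi

18.35 dBi


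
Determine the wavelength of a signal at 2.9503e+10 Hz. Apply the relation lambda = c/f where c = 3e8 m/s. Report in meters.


lambda = c / f = 3.0000e+08 / 2.9503e+10 = 0.01017 m

0.01017 m


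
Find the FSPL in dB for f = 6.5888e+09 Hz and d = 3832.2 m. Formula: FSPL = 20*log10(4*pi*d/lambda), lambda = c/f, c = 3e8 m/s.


lambda = c / f = 3.0000e+08 / 6.5888e+09 = 0.04553181 m
FSPL = 20 * log10(4*pi*3832.2/0.04553181) = 120.5 dB

120.5 dB


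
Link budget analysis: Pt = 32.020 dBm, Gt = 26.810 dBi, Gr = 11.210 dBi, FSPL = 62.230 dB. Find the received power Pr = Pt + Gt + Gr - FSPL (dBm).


Pr = 32.020 + 26.810 + 11.210 - 62.230 = 7.81 dBm

7.81 dBm


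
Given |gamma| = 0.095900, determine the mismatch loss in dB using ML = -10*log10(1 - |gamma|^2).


ML = -10 * log10(1 - 0.095900^2) = -10 * log10(0.99080319) = 0.04013 dB

0.04013 dB


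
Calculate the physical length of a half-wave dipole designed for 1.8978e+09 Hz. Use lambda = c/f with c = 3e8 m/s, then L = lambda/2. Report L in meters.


lambda = c / f = 3.0000e+08 / 1.8978e+09 = 0.1580778 m
L = lambda / 2 = 0.1580778 / 2 = 0.07904 m

0.07904 m


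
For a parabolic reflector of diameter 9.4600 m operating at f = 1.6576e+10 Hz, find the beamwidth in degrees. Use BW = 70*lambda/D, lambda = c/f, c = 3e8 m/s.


lambda = c / f = 3.0000e+08 / 1.6576e+10 = 0.01809846 m
BW = 70 * 0.01809846 / 9.4600 = 0.1339 deg

0.1339 deg


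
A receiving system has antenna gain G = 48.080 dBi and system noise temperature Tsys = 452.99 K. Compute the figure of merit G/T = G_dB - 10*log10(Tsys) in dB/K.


G/T = 48.080 - 10*log10(452.99) = 48.080 - 26.56089 = 21.52 dB/K

21.52 dB/K


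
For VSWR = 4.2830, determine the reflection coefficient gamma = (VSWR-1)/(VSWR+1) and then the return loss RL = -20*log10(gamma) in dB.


gamma = (4.2830 - 1) / (4.2830 + 1) = 0.6214272
RL = -20 * log10(0.6214272) = 4.132 dB

4.132 dB


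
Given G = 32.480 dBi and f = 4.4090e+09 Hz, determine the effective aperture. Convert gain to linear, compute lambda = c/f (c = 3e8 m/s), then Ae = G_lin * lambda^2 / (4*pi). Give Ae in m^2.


lambda = c / f = 3.0000e+08 / 4.4090e+09 = 0.06804264 m
G_linear = 10^(32.480/10) = 1770.109
Ae = G_linear * lambda^2 / (4*pi) = 1770.109 * 0.06804264^2 / (4*pi) = 0.6522 m^2

0.6522 m^2


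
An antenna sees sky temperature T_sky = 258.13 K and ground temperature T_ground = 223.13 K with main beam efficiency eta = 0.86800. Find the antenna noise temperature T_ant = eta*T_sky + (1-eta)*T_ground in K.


T_ant = 0.86800 * 258.13 + (1 - 0.86800) * 223.13 = 253.5 K

253.5 K


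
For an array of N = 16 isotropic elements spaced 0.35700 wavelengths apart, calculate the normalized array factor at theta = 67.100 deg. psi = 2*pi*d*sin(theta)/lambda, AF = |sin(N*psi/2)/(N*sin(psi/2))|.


psi = 2*pi*0.35700*sin(67.100 deg) = 2.066308 rad
AF = |sin(16*2.066308/2) / (16*sin(2.066308/2))| = 0.05333

0.05333


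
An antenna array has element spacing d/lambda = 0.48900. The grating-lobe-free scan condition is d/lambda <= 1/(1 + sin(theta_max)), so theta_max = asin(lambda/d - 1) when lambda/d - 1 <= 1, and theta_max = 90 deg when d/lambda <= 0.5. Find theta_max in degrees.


lambda/d - 1 = 1/0.48900 - 1 = 1.044990 >= 1
d/lambda <= 0.5, so the array can scan to endfire without grating lobes: theta_max = 90 deg

90 deg


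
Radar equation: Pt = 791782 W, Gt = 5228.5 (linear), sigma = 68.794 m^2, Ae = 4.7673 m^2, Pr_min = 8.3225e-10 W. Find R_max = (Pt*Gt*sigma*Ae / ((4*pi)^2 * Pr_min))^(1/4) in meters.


R^4 = 791782*5228.5*68.794*4.7673 / ((4*pi)^2 * 8.3225e-10) = 1.033076e+19
R_max = 1.033076e+19^0.25 = 56693 m

56693 m


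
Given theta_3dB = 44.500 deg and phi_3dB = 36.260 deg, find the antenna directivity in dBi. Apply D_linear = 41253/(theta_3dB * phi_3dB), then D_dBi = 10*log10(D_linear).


D_linear = 41253 / (44.500 * 36.260) = 25.56629
D_dBi = 10 * log10(25.56629) = 14.08 dBi

14.08 dBi


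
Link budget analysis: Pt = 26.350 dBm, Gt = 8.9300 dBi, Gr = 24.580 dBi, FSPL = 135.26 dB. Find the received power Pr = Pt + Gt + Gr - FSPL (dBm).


Pr = 26.350 + 8.9300 + 24.580 - 135.26 = -75.40 dBm

-75.40 dBm


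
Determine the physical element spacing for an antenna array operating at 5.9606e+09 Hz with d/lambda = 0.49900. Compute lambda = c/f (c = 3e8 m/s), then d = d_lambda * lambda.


lambda = c / f = 3.0000e+08 / 5.9606e+09 = 0.05033050 m
d = 0.49900 * 0.05033050 = 0.02511 m

0.02511 m


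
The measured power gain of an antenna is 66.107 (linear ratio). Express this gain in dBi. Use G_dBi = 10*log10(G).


G_dBi = 10 * log10(66.107) = 18.20 dBi

18.20 dBi


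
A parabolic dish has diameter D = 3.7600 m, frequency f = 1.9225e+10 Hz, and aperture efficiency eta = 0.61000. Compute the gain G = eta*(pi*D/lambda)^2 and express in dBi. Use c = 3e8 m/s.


lambda = c / f = 3.0000e+08 / 1.9225e+10 = 0.01560468 m
G_linear = 0.61000 * (pi * 3.7600 / 0.01560468)^2 = 349538.9
G_dBi = 10 * log10(349538.9) = 55.43 dBi

55.43 dBi


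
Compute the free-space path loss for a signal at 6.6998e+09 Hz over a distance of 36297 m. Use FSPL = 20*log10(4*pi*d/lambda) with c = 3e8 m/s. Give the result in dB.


lambda = c / f = 3.0000e+08 / 6.6998e+09 = 0.04477746 m
FSPL = 20 * log10(4*pi*36297/0.04477746) = 140.2 dB

140.2 dB


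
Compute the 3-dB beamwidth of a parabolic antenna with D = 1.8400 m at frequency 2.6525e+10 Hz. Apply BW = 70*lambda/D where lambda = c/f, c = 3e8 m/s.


lambda = c / f = 3.0000e+08 / 2.6525e+10 = 0.01131008 m
BW = 70 * 0.01131008 / 1.8400 = 0.4303 deg

0.4303 deg


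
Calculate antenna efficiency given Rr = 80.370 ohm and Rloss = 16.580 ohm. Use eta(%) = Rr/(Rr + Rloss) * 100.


eta = 80.370 / (80.370 + 16.580) * 100 = 82.90%

82.90%


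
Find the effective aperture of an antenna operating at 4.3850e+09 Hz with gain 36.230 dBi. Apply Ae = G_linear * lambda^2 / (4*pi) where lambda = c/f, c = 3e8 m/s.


lambda = c / f = 3.0000e+08 / 4.3850e+09 = 0.06841505 m
G_linear = 10^(36.230/10) = 4197.590
Ae = G_linear * lambda^2 / (4*pi) = 4197.590 * 0.06841505^2 / (4*pi) = 1.563 m^2

1.563 m^2


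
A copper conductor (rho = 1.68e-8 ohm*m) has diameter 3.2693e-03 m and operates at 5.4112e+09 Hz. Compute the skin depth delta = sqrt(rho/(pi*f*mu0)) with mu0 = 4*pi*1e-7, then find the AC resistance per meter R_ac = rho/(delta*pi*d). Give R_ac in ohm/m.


delta = sqrt(1.68e-8 / (pi * 5.4112e+09 * 4*pi*1e-7)) = 8.868047e-07 m
R_ac = 1.68e-8 / (8.868047e-07 * pi * 3.2693e-03) = 1.844 ohm/m

1.844 ohm/m


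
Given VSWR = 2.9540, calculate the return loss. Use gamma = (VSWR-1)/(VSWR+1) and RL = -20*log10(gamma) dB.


gamma = (2.9540 - 1) / (2.9540 + 1) = 0.4941831
RL = -20 * log10(0.4941831) = 6.122 dB

6.122 dB


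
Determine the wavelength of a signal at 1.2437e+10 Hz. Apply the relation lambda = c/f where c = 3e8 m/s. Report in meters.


lambda = c / f = 3.0000e+08 / 1.2437e+10 = 0.02412 m

0.02412 m


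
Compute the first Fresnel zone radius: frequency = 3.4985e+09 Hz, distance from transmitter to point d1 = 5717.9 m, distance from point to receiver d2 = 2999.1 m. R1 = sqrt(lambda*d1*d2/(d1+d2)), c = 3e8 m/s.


lambda = c / f = 3.0000e+08 / 3.4985e+09 = 0.08575104 m
R1 = sqrt(0.08575104 * 5717.9 * 2999.1 / (5717.9 + 2999.1)) = 12.99 m

12.99 m


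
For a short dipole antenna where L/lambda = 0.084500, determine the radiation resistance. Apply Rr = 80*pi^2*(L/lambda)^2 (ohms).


Rr = 80 * pi^2 * (0.084500)^2 = 80 * 9.869604 * 7.140250e-03 = 5.638 ohm

5.638 ohm


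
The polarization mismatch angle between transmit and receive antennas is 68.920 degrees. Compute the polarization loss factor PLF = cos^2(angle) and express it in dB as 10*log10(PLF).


PLF_linear = cos^2(68.920 deg) = 0.1293633
PLF_dB = 10 * log10(0.1293633) = -8.882 dB

-8.882 dB


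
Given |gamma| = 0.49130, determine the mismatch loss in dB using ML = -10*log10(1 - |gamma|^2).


ML = -10 * log10(1 - 0.49130^2) = -10 * log10(0.75862431) = 1.200 dB

1.200 dB


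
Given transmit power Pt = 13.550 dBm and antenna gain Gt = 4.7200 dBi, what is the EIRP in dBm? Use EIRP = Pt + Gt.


EIRP = Pt + Gt = 13.550 + 4.7200 = 18.27 dBm

18.27 dBm


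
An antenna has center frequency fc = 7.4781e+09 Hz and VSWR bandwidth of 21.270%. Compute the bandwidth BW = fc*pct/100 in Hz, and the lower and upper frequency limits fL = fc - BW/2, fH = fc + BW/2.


BW = 7.4781e+09 * 21.270/100 = 1.590592e+09 Hz
fL = 7.4781e+09 - 1.590592e+09/2 = 6.683e+09 Hz
fH = 7.4781e+09 + 1.590592e+09/2 = 8.273e+09 Hz

BW=1.591e+09 Hz, fL=6.683e+09 Hz, fH=8.273e+09 Hz


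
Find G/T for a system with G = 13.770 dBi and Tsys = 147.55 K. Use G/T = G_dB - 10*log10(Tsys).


G/T = 13.770 - 10*log10(147.55) = 13.770 - 21.68939 = -7.919 dB/K

-7.919 dB/K


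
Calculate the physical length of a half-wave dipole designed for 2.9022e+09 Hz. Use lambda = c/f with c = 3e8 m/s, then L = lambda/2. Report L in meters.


lambda = c / f = 3.0000e+08 / 2.9022e+09 = 0.1033699 m
L = lambda / 2 = 0.1033699 / 2 = 0.05168 m

0.05168 m


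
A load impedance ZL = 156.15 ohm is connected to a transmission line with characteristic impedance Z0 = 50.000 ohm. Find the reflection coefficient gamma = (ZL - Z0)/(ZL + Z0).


gamma = (156.15 - 50.000) / (156.15 + 50.000) = 0.5149

0.5149


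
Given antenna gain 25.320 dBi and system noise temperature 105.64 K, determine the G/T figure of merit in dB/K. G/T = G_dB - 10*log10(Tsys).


G/T = 25.320 - 10*log10(105.64) = 25.320 - 20.23828 = 5.082 dB/K

5.082 dB/K


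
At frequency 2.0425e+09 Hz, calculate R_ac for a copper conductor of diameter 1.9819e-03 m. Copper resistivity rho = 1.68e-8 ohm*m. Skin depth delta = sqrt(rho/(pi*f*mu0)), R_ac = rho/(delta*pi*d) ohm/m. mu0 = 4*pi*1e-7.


delta = sqrt(1.68e-8 / (pi * 2.0425e+09 * 4*pi*1e-7)) = 1.443423e-06 m
R_ac = 1.68e-8 / (1.443423e-06 * pi * 1.9819e-03) = 1.869 ohm/m

1.869 ohm/m


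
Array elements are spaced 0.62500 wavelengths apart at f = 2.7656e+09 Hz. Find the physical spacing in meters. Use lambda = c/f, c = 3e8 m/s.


lambda = c / f = 3.0000e+08 / 2.7656e+09 = 0.1084756 m
d = 0.62500 * 0.1084756 = 0.06780 m

0.06780 m


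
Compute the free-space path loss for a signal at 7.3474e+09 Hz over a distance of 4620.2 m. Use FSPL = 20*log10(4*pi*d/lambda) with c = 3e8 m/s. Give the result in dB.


lambda = c / f = 3.0000e+08 / 7.3474e+09 = 0.04083077 m
FSPL = 20 * log10(4*pi*4620.2/0.04083077) = 123.1 dB

123.1 dB


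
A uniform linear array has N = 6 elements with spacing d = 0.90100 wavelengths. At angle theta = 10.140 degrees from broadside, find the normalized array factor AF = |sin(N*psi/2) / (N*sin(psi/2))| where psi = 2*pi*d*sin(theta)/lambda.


psi = 2*pi*0.90100*sin(10.140 deg) = 0.9966681 rad
AF = |sin(6*0.9966681/2) / (6*sin(0.9966681/2))| = 0.05266

0.05266


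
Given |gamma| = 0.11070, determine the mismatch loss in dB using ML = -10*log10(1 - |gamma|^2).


ML = -10 * log10(1 - 0.11070^2) = -10 * log10(0.98774551) = 0.05355 dB

0.05355 dB


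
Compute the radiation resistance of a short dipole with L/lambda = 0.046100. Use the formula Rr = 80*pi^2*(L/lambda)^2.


Rr = 80 * pi^2 * (0.046100)^2 = 80 * 9.869604 * 2.125210e-03 = 1.678 ohm

1.678 ohm


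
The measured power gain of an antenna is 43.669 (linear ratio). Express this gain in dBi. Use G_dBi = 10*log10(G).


G_dBi = 10 * log10(43.669) = 16.40 dBi

16.40 dBi


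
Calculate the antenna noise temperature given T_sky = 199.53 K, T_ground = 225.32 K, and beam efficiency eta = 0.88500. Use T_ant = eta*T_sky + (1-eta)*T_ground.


T_ant = 0.88500 * 199.53 + (1 - 0.88500) * 225.32 = 202.5 K

202.5 K


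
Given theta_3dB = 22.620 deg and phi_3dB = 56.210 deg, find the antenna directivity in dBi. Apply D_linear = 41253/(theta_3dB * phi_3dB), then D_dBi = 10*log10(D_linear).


D_linear = 41253 / (22.620 * 56.210) = 32.44512
D_dBi = 10 * log10(32.44512) = 15.11 dBi

15.11 dBi


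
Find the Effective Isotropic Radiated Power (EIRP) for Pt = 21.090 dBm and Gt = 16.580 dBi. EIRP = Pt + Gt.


EIRP = Pt + Gt = 21.090 + 16.580 = 37.67 dBm

37.67 dBm


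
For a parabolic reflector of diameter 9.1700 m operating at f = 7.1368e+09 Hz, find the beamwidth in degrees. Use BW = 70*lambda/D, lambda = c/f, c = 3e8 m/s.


lambda = c / f = 3.0000e+08 / 7.1368e+09 = 0.04203565 m
BW = 70 * 0.04203565 / 9.1700 = 0.3209 deg

0.3209 deg


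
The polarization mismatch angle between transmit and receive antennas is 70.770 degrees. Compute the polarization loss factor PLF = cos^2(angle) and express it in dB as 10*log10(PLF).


PLF_linear = cos^2(70.770 deg) = 0.1084787
PLF_dB = 10 * log10(0.1084787) = -9.647 dB

-9.647 dB


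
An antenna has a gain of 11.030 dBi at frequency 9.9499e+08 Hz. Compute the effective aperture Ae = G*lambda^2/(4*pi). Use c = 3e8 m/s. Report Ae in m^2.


lambda = c / f = 3.0000e+08 / 9.9499e+08 = 0.3015106 m
G_linear = 10^(11.030/10) = 12.67652
Ae = G_linear * lambda^2 / (4*pi) = 12.67652 * 0.3015106^2 / (4*pi) = 0.09171 m^2

0.09171 m^2


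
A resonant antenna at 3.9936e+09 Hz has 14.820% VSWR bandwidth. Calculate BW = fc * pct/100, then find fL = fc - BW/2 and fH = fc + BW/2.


BW = 3.9936e+09 * 14.820/100 = 5.918515e+08 Hz
fL = 3.9936e+09 - 5.918515e+08/2 = 3.698e+09 Hz
fH = 3.9936e+09 + 5.918515e+08/2 = 4.290e+09 Hz

BW=5.919e+08 Hz, fL=3.698e+09 Hz, fH=4.290e+09 Hz


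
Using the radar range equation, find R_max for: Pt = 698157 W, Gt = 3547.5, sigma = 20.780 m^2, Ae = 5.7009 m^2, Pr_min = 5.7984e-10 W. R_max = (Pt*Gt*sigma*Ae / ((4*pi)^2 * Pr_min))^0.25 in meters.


R^4 = 698157*3547.5*20.780*5.7009 / ((4*pi)^2 * 5.7984e-10) = 3.204325e+18
R_max = 3.204325e+18^0.25 = 42309 m

42309 m


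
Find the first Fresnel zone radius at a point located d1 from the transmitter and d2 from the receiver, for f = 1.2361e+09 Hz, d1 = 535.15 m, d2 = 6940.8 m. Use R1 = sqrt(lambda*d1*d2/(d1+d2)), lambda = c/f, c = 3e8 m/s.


lambda = c / f = 3.0000e+08 / 1.2361e+09 = 0.2426988 m
R1 = sqrt(0.2426988 * 535.15 * 6940.8 / (535.15 + 6940.8)) = 10.98 m

10.98 m


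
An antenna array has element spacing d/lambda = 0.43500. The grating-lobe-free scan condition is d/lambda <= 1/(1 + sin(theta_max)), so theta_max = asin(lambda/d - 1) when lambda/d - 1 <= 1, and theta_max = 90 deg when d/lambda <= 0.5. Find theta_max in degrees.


lambda/d - 1 = 1/0.43500 - 1 = 1.298851 >= 1
d/lambda <= 0.5, so the array can scan to endfire without grating lobes: theta_max = 90 deg

90 deg


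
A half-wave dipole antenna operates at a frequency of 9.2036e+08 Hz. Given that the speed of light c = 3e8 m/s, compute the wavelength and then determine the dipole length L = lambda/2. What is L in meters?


lambda = c / f = 3.0000e+08 / 9.2036e+08 = 0.3259594 m
L = lambda / 2 = 0.3259594 / 2 = 0.1630 m

0.1630 m
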